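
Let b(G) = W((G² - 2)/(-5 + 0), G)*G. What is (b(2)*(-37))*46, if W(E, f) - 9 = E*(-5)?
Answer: -37444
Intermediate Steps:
W(E, f) = 9 - 5*E (W(E, f) = 9 + E*(-5) = 9 - 5*E)
b(G) = G*(7 + G²) (b(G) = (9 - 5*(G² - 2)/(-5 + 0))*G = (9 - 5*(-2 + G²)/(-5))*G = (9 - 5*(-2 + G²)*(-1)/5)*G = (9 - 5*(⅖ - G²/5))*G = (9 + (-2 + G²))*G = (7 + G²)*G = G*(7 + G²))
(b(2)*(-37))*46 = ((2*(7 + 2²))*(-37))*46 = ((2*(7 + 4))*(-37))*46 = ((2*11)*(-37))*46 = (22*(-37))*46 = -814*46 = -37444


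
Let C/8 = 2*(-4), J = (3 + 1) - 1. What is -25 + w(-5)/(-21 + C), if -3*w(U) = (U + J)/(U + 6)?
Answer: -6377/255 ≈ -25.008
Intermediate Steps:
J = 3 (J = 4 - 1 = 3)
C = -64 (C = 8*(2*(-4)) = 8*(-8) = -64)
w(U) = -(3 + U)/(3*(6 + U)) (w(U) = -(U + 3)/(3*(U + 6)) = -(3 + U)/(3*(6 + U)))
-25 + w(-5)/(-21 + C) = -25 + ((-3 - 1*(-5))/(3*(6 - 5)))/(-21 - 64) = -25 + ((⅓)*(-3 + 5)/1)/(-85) = -25 - 2/255 = -6377/255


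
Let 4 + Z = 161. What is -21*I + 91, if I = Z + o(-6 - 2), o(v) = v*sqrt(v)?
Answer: -3206 + 336*I*sqrt(2) ≈ -3206.0 + 475.18*I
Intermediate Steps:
Z = 157 (Z = -4 + 161 = 157)
o(v) = v**(3/2)
I = 157 - 16*I*sqrt(2) (I = 157 + (-6 - 2)**(3/2) = 157 + (-8)**(3/2) = 157 - 16*I*sqrt(2) ≈ 157.0 - 22.627*I)
-21*I + 91 = -21*(157 - 16*I*sqrt(2)) + 91 = (-3297 + 336*I*sqrt(2)) + 91 = -3206 + 336*I*sqrt(2)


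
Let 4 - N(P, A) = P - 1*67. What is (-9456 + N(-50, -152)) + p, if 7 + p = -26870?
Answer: -36212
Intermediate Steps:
p = -26877 (p = -7 - 26870 = -26877)
N(P, A) = 71 - P (N(P, A) = 4 - (P - 1*67) = 4 - (P - 67) = 4 - (-67 + P) = 4 + (67 - P) = 71 - P)
(-9456 + N(-50, -152)) + p = (-9456 + (71 - 1*(-50))) - 26877 = (-9456 + (71 + 50)) - 26877 = (-9456 + 121) - 26877 = -9335 - 26877 = -36212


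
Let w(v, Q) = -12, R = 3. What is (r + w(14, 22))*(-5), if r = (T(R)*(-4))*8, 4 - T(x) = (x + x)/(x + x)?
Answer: 540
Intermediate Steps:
T(x) = 3 (T(x) = 4 - (x + x)/(x + x) = 4 - 2*x/(2*x) = 4 - 2*x*1/(2*x) = 4 - 1*1 = 4 - 1 = 3)
r = -96 (r = (3*(-4))*8 = -12*8 = -96)
(r + w(14, 22))*(-5) = (-96 - 12)*(-5) = -108*(-5) = 540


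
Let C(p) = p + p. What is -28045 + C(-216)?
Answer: -28477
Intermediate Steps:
C(p) = 2*p
-28045 + C(-216) = -28045 + 2*(-216) = -28045 - 432 = -28477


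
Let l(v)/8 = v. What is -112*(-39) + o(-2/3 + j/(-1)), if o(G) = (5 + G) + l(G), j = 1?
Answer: 4358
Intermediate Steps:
l(v) = 8*v
o(G) = 5 + 9*G (o(G) = (5 + G) + 8*G = 5 + 9*G)
-112*(-39) + o(-2/3 + j/(-1)) = -112*(-39) + (5 + 9*(-2/3 + 1/(-1))) = 4368 + (5 + 9*(-2*⅓ + 1*(-1))) = 4368 + (5 + 9*(-⅔ - 1)) = 4368 + (5 + 9*(-5/3)) = 4368 + (5 - 15) = 4368 - 10 = 4358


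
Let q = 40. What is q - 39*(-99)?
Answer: 3901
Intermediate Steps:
q - 39*(-99) = 40 - 39*(-99) = 40 + 3861 = 3901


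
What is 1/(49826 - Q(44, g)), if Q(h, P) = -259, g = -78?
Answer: 1/50085 ≈ 1.9966e-5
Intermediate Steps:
1/(49826 - Q(44, g)) = 1/(49826 - 1*(-259)) = 1/(49826 + 259) = 1/50085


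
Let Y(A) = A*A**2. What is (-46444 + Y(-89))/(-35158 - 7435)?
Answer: 751413/42593 ≈ 17.642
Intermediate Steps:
Y(A) = A**3
(-46444 + Y(-89))/(-35158 - 7435) = (-46444 + (-89)**3)/(-35158 - 7435) = (-46444 - 704969)/(-42593) = -751413*(-1/42593) = 751413/42593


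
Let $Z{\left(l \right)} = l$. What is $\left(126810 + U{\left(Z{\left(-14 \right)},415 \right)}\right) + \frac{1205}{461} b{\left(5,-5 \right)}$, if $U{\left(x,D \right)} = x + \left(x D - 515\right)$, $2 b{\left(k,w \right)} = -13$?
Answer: $\frac{111058597}{922} \approx 1.2045 \cdot 10^{5}$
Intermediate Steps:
$b{\left(k,w \right)} = - \frac{13}{2}$ ($b{\left(k,w \right)} = \frac{1}{2} \left(-13\right) = - \frac{13}{2}$)
$U{\left(x,D \right)} = -515 + x + D x$ ($U{\left(x,D \right)} = x + \left(D x - 515\right) = x + \left(-515 + D x\right) = -515 + x + D x$)
$\left(126810 + U{\left(Z{\left(-14 \right)},415 \right)}\right) + \frac{1205}{461} b{\left(5,-5 \right)} = \left(126810 - 6339\right) + \frac{1205}{461} \left(- \frac{13}{2}\right) = 120471 - \frac{15665}{922} = \frac{111058597}{922}$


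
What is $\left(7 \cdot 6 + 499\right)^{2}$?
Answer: $292681$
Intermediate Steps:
$\left(7 \cdot 6 + 499\right)^{2} = \left(42 + 499\right)^{2} = 541^{2} = 292681$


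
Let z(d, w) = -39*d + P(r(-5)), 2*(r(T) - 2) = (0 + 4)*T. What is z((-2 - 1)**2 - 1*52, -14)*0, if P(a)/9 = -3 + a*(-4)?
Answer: 0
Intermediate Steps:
r(T) = 2 + 2*T (r(T) = 2 + ((0 + 4)*T)/2 = 2 + (4*T)/2 = 2 + 2*T)
P(a) = -27 - 36*a (P(a) = 9*(-3 + a*(-4)) = 9*(-3 - 4*a) = -27 - 36*a)
z(d, w) = 261 - 39*d (z(d, w) = -39*d + (-27 - 36*(2 + 2*(-5))) = -39*d + (-27 - 36*(2 - 10)) = -39*d + (-27 - 36*(-8)) = -39*d + (-27 + 288) = -39*d + 261 = 261 - 39*d)
z((-2 - 1)**2 - 1*52, -14)*0 = (261 - 39*((-2 - 1)**2 - 1*52))*0 = (261 - 39*((-3)**2 - 52))*0 = (261 - 39*(9 - 52))*0 = (261 - 39*(-43))*0 = (261 + 1677)*0 = 1938*0 = 0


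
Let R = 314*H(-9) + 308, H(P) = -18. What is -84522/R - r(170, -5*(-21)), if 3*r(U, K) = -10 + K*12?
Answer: -3213217/8016 ≈ -400.85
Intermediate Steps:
r(U, K) = -10/3 + 4*K (r(U, K) = (-10 + K*12)/3 = (-10 + 12*K)/3 = -10/3 + 4*K)
R = -5344 (R = 314*(-18) + 308 = -5652 + 308 = -5344)
-84522/R - r(170, -5*(-21)) = -84522/(-5344) - (-10/3 + 4*(-5*(-21))) = -84522*(-1/5344) - (-10/3 + 4*105) = 42261/2672 - (-10/3 + 420) = 42261/2672 - 1*1250/3 = 42261/2672 - 1250/3 = -3213217/8016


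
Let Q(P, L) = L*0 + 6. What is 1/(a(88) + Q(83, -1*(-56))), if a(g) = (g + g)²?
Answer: 1/30982 ≈ 3.2277e-5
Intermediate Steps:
a(g) = 4*g² (a(g) = (2*g)² = 4*g²)
Q(P, L) = 6 (Q(P, L) = 0 + 6 = 6)
1/(a(88) + Q(83, -1*(-56))) = 1/(4*88² + 6) = 1/(4*7744 + 6) = 1/(30976 + 6) = 1/30982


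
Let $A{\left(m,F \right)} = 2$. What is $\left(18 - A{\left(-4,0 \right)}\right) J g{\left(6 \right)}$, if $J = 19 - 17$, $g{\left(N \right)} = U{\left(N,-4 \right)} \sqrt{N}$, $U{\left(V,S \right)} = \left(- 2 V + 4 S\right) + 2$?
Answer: $- 832 \sqrt{6} \approx -2038.0$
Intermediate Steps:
$U{\left(V,S \right)} = 2 - 2 V + 4 S$
$g{\left(N \right)} = \sqrt{N} \left(-14 - 2 N\right)$ ($g{\left(N \right)} = \left(2 - 2 N + 4 \left(-4\right)\right) \sqrt{N} = \left(2 - 2 N - 16\right) \sqrt{N} = \left(-14 - 2 N\right) \sqrt{N} = \sqrt{N} \left(-14 - 2 N\right)$)
$J = 2$
$\left(18 - A{\left(-4,0 \right)}\right) J g{\left(6 \right)} = \left(18 - 2\right) 2 \cdot 2 \sqrt{6} \left(-7 - 6\right) = 16 \cdot 2 \cdot 2 \sqrt{6} \left(-13\right) = 32 \left(- 26 \sqrt{6}\right) = - 832 \sqrt{6}$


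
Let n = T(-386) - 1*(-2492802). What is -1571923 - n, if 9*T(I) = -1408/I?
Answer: -7060428029/1737 ≈ -4.0647e+6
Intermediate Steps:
T(I) = -1408/(9*I) (T(I) = (-1408/I)/9 = -1408/(9*I))
n = 4329997778/1737 (n = -1408/9/(-386) - 1*(-2492802) = -1408/9*(-1/386) + 2492802 = 704/1737 + 2492802 = 4329997778/1737 ≈ 2.4928e+6)
-1571923 - n = -1571923 - 1*4329997778/1737 = -1571923 - 4329997778/1737 = -7060428029/1737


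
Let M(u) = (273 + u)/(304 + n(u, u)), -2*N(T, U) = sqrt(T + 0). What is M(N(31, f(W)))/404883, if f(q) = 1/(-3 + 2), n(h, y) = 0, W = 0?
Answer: 91/41028144 - sqrt(31)/246168864 ≈ 2.1954e-6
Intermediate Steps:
f(q) = -1 (f(q) = 1/(-1) = -1)
N(T, U) = -sqrt(T)/2 (N(T, U) = -sqrt(T + 0)/2 = -sqrt(T)/2)
M(u) = 273/304 + u/304 (M(u) = (273 + u)/(304 + 0) = (273 + u)/304 = (273 + u)*(1/304) = 273/304 + u/304)
M(N(31, f(W)))/404883 = (273/304 + (-sqrt(31)/2)/304)/404883 = (273/304 - sqrt(31)/608)*(1/404883) = 91/41028144 - sqrt(31)/246168864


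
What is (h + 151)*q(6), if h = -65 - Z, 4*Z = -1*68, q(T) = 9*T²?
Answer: 33372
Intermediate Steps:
Z = -17 (Z = (-1*68)/4 = (¼)*(-68) = -17)
h = -48 (h = -65 - 1*(-17) = -65 + 17 = -48)
(h + 151)*q(6) = (-48 + 151)*(9*6²) = 103*(9*36) = 103*324 = 33372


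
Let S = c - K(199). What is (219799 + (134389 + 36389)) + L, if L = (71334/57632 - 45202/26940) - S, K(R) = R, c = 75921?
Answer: 61105637996837/194075760 ≈ 3.1485e+5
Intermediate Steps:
S = 75722 (S = 75921 - 1*199 = 75921 - 199 = 75722)
L = -14695890116683/194075760 (L = (71334/57632 - 45202/26940) - 1*75722 = (71334*(1/57632) - 45202*1/26940) - 75722 = (35667/28816 - 22601/13470) - 75722 = -85417963/194075760 - 75722 = -14695890116683/194075760 ≈ -75723.)
(219799 + (134389 + 36389)) + L = (219799 + (134389 + 36389)) - 14695890116683/194075760 = (219799 + 170778) - 14695890116683/194075760 = 390577 - 14695890116683/194075760 = 61105637996837/194075760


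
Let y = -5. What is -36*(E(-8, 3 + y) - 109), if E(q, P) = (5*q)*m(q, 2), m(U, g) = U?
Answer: -7596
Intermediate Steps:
E(q, P) = 5*q² (E(q, P) = (5*q)*q = 5*q²)
-36*(E(-8, 3 + y) - 109) = -36*(5*(-8)² - 109) = -36*(5*64 - 109) = -36*(320 - 109) = -36*211 = -7596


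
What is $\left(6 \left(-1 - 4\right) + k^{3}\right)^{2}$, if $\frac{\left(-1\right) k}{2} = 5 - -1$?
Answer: $3090564$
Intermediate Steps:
$k = -12$ ($k = - 2 \left(5 - -1\right) = - 2 \left(5 + 1\right) = \left(-2\right) 6 = -12$)
$\left(6 \left(-1 - 4\right) + k^{3}\right)^{2} = \left(6 \left(-1 - 4\right) + \left(-12\right)^{3}\right)^{2} = \left(6 \left(-1 + \left(0 - 4\right)\right) - 1728\right)^{2} = \left(6 \left(-1 - 4\right) - 1728\right)^{2} = \left(6 \left(-5\right) - 1728\right)^{2} = \left(-30 - 1728\right)^{2} = \left(-1758\right)^{2} = 3090564$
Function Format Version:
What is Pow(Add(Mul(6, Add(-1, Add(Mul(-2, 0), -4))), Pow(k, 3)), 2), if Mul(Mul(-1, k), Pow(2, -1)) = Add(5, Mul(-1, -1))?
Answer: 3090564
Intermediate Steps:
k = -12 (k = Mul(-2, Add(5, Mul(-1, -1))) = Mul(-2, Add(5, 1)) = Mul(-2, 6) = -12)
Pow(Add(Mul(6, Add(-1, Add(Mul(-2, 0), -4))), Pow(k, 3)), 2) = Pow(Add(Mul(6, Add(-1, Add(Mul(-2, 0), -4))), Pow(-12, 3)), 2) = Pow(Add(Mul(6, Add(-1, Add(0, -4))), -1728), 2) = Pow(Add(Mul(6, Add(-1, -4)), -1728), 2) = Pow(Add(Mul(6, -5), -1728), 2) = Pow(Add(-30, -1728), 2) = Pow(-1758, 2) = 3090564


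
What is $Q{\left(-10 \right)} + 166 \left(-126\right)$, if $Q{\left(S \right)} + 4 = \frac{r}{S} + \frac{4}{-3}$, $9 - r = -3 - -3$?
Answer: $- \frac{627667}{30} \approx -20922.0$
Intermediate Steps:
$r = 9$ ($r = 9 - \left(-3 - -3\right) = 9 - \left(-3 + 3\right) = 9 - 0 = 9 + 0 = 9$)
$Q{\left(S \right)} = - \frac{16}{3} + \frac{9}{S}$ ($Q{\left(S \right)} = -4 + \left(\frac{9}{S} + \frac{4}{-3}\right) = -4 + \left(\frac{9}{S} + 4 \left(- \frac{1}{3}\right)\right) = -4 - \left(\frac{4}{3} - \frac{9}{S}\right) = - \frac{16}{3} + \frac{9}{S}$)
$Q{\left(-10 \right)} + 166 \left(-126\right) = \left(- \frac{16}{3} + \frac{9}{-10}\right) + 166 \left(-126\right) = \left(- \frac{16}{3} + 9 \left(- \frac{1}{10}\right)\right) - 20916 = \left(- \frac{16}{3} - \frac{9}{10}\right) - 20916 = - \frac{187}{30} - 20916 = - \frac{627667}{30}$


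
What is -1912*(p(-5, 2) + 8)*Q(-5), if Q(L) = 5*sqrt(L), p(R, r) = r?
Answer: -95600*I*sqrt(5) ≈ -2.1377e+5*I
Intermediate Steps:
-1912*(p(-5, 2) + 8)*Q(-5) = -1912*(2 + 8)*5*sqrt(-5) = -19120*5*(I*sqrt(5)) = -19120*5*I*sqrt(5) = -95600*I*sqrt(5)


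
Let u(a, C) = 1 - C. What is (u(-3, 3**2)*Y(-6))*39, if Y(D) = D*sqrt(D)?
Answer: 1872*I*sqrt(6) ≈ 4585.4*I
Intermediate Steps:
Y(D) = D**(3/2)
(u(-3, 3**2)*Y(-6))*39 = ((1 - 1*3**2)*(-6)**(3/2))*39 = ((1 - 1*9)*(-6*I*sqrt(6)))*39 = ((1 - 9)*(-6*I*sqrt(6)))*39 = -(-48)*I*sqrt(6)*39 = (48*I*sqrt(6))*39 = 1872*I*sqrt(6)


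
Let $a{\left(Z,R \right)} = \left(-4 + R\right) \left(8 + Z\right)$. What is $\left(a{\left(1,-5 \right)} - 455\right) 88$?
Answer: $-47168$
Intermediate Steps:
$\left(a{\left(1,-5 \right)} - 455\right) 88 = \left(\left(-32 - 4 + 8 \left(-5\right) - 5\right) - 455\right) 88 = \left(\left(-32 - 4 - 40 - 5\right) - 455\right) 88 = \left(-81 - 455\right) 88 = \left(-536\right) 88 = -47168$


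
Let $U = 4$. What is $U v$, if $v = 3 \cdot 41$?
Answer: $492$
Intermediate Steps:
$v = 123$
$U v = 4 \cdot 123 = 492$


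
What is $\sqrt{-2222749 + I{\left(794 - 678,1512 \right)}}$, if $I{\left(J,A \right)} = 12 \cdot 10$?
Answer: $i \sqrt{2222629} \approx 1490.8 i$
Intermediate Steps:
$I{\left(J,A \right)} = 120$
$\sqrt{-2222749 + I{\left(794 - 678,1512 \right)}} = \sqrt{-2222749 + 120} = \sqrt{-2222629} = i \sqrt{2222629}$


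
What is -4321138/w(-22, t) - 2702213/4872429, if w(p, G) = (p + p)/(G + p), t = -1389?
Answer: -14853906141963197/107193438 ≈ -1.3857e+8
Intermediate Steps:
w(p, G) = 2*p/(G + p) (w(p, G) = (2*p)/(G + p) = 2*p/(G + p))
-4321138/w(-22, t) - 2702213/4872429 = -4321138/(2*(-22)/(-1389 - 22)) - 2702213/4872429 = -4321138/(2*(-22)/(-1411)) - 2702213*1/4872429 = -4321138/(2*(-22)*(-1/1411)) - 2702213/4872429 = -4321138/44/1411 - 2702213/4872429 = -4321138*1411/44 - 2702213/4872429 = -3048562859/22 - 2702213/4872429 = -14853906141963197/107193438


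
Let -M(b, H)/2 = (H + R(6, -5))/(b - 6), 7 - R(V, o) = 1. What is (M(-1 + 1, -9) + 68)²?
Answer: 4489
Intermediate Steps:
R(V, o) = 6 (R(V, o) = 7 - 1*1 = 7 - 1 = 6)
M(b, H) = -2*(6 + H)/(-6 + b) (M(b, H) = -2*(H + 6)/(b - 6) = -2*(6 + H)/(-6 + b))
(M(-1 + 1, -9) + 68)² = (2*(-6 - 1*(-9))/(-6 + (-1 + 1)) + 68)² = (2*(-6 + 9)/(-6 + 0) + 68)² = (2*3/(-6) + 68)² = (2*(-⅙)*3 + 68)² = (-1 + 68)² = 67² = 4489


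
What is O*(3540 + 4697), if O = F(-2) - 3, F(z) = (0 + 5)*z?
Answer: -107081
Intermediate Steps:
F(z) = 5*z
O = -13 (O = 5*(-2) - 3 = -10 - 3 = -13)
O*(3540 + 4697) = -13*(3540 + 4697) = -13*8237 = -107081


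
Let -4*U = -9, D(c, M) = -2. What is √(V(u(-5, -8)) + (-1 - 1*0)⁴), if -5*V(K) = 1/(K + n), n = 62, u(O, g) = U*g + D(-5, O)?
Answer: √43890/210 ≈ 0.99762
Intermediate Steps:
U = 9/4 (U = -¼*(-9) = 9/4 ≈ 2.2500)
u(O, g) = -2 + 9*g/4 (u(O, g) = 9*g/4 - 2 = -2 + 9*g/4)
V(K) = -1/(5*(62 + K)) (V(K) = -1/(5*(K + 62)) = -1/(5*(62 + K)))
√(V(u(-5, -8)) + (-1 - 1*0)⁴) = √(-1/(310 + 5*(-2 + (9/4)*(-8))) + (-1 - 1*0)⁴) = √(-1/(310 + 5*(-2 - 18)) + (-1 + 0)⁴) = √(-1/(310 + 5*(-20)) + (-1)⁴) = √(-1/(310 - 100) + 1) = √(-1/210 + 1) = √(209/210) = √43890/210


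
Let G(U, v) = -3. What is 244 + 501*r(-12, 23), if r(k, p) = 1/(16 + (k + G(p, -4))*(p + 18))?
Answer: 145655/599 ≈ 243.16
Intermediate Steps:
r(k, p) = 1/(16 + (-3 + k)*(18 + p)) (r(k, p) = 1/(16 + (k - 3)*(p + 18)) = 1/(16 + (-3 + k)*(18 + p)))
244 + 501*r(-12, 23) = 244 + 501/(-38 - 3*23 + 18*(-12) - 12*23) = 244 + 501/(-38 - 69 - 216 - 276) = 244 + 501/(-599) = 244 + 501*(-1/599) = 244 - 501/599 = 145655/599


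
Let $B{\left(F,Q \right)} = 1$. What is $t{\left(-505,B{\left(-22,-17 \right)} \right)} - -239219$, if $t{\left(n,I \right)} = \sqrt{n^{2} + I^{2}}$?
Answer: $239219 + \sqrt{255026} \approx 2.3972 \cdot 10^{5}$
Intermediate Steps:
$t{\left(n,I \right)} = \sqrt{I^{2} + n^{2}}$
$t{\left(-505,B{\left(-22,-17 \right)} \right)} - -239219 = \sqrt{1^{2} + \left(-505\right)^{2}} - -239219 = \sqrt{1 + 255025} + 239219 = \sqrt{255026} + 239219 = 239219 + \sqrt{255026}$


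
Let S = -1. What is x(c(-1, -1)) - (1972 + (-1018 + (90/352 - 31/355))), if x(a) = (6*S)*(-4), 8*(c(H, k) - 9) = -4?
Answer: -58116919/62480 ≈ -930.17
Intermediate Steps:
c(H, k) = 17/2 (c(H, k) = 9 + (1/8)*(-4) = 9 - 1/2 = 17/2)
x(a) = 24 (x(a) = (6*(-1))*(-4) = -6*(-4) = 24)
x(c(-1, -1)) - (1972 + (-1018 + (90/352 - 31/355))) = 24 - (1972 + (-1018 + (90/352 - 31/355))) = 24 - (1972 + (-1018 + (90*(1/352) - 31*1/355))) = 24 - (1972 + (-1018 + (45/176 - 31/355))) = 24 - (1972 + (-1018 + 10519/62480)) = 24 - (1972 - 63594121/62480) = 24 - 1*59616439/62480 = 24 - 59616439/62480 = -58116919/62480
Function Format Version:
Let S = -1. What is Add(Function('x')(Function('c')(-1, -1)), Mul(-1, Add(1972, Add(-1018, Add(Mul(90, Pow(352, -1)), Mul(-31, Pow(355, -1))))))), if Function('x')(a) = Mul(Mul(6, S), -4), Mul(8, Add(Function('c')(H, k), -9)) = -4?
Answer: Rational(-58116919, 62480) ≈ -930.17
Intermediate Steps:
Function('c')(H, k) = Rational(17, 2) (Function('c')(H, k) = Add(9, Mul(Rational(1, 8), -4)) = Add(9, Rational(-1, 2)) = Rational(17, 2))
Function('x')(a) = 24 (Function('x')(a) = Mul(Mul(6, -1), -4) = Mul(-6, -4) = 24)
Add(Function('x')(Function('c')(-1, -1)), Mul(-1, Add(1972, Add(-1018, Add(Mul(90, Pow(352, -1)), Mul(-31, Pow(355, -1))))))) = Add(24, Mul(-1, Add(1972, Add(-1018, Add(Mul(90, Pow(352, -1)), Mul(-31, Pow(355, -1))))))) = Add(24, Mul(-1, Add(1972, Add(-1018, Add(Mul(90, Rational(1, 352)), Mul(-31, Rational(1, 355))))))) = Add(24, Mul(-1, Add(1972, Add(-1018, Add(Rational(45, 176), Rational(-31, 355)))))) = Add(24, Mul(-1, Add(1972, Add(-1018, Rational(10519, 62480))))) = Add(24, Mul(-1, Add(1972, Rational(-63594121, 62480)))) = Add(24, Mul(-1, Rational(59616439, 62480))) = Add(24, Rational(-59616439, 62480)) = Rational(-58116919, 62480)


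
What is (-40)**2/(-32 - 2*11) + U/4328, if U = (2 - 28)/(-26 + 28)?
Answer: -3462751/116856 ≈ -29.633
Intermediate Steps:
U = -13 (U = -26/2 = (1/2)*(-26) = -13)
(-40)**2/(-32 - 2*11) + U/4328 = (-40)**2/(-32 - 2*11) - 13/4328 = 1600/(-32 - 22) - 13*1/4328 = 1600/(-54) - 13/4328 = 1600*(-1/54) - 13/4328 = -800/27 - 13/4328 = -3462751/116856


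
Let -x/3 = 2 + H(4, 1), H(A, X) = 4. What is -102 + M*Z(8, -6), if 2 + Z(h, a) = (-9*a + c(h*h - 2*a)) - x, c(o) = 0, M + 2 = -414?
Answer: -29222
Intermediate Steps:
M = -416 (M = -2 - 414 = -416)
x = -18 (x = -3*(2 + 4) = -3*6 = -18)
Z(h, a) = 16 - 9*a (Z(h, a) = -2 + ((-9*a + 0) - 1*(-18)) = -2 + (-9*a + 18) = -2 + (18 - 9*a) = 16 - 9*a)
-102 + M*Z(8, -6) = -102 - 416*(16 - 9*(-6)) = -102 - 416*(16 + 54) = -102 - 416*70 = -102 - 29120 = -29222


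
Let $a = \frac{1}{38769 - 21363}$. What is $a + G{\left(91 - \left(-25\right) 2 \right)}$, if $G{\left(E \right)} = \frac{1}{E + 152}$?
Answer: $\frac{17699}{5099958} \approx 0.0034704$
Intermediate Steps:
$a = \frac{1}{17406} \approx 5.7451 \cdot 10^{-5}$
$G{\left(E \right)} = \frac{1}{152 + E}$
$a + G{\left(91 - \left(-25\right) 2 \right)} = \frac{1}{17406} + \frac{1}{152 + \left(91 - \left(-25\right) 2\right)} = \frac{1}{17406} + \frac{1}{152 + \left(91 - -50\right)} = \frac{1}{17406} + \frac{1}{152 + \left(91 + 50\right)} = \frac{1}{17406} + \frac{1}{152 + 141} = \frac{1}{17406} + \frac{1}{293} = \frac{17699}{5099958}$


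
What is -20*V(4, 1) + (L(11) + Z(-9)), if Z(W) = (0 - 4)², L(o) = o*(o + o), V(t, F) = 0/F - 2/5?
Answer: 266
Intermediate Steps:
V(t, F) = -⅖ (V(t, F) = 0 - 2*⅕ = 0 - ⅖ = -⅖)
L(o) = 2*o² (L(o) = o*(2*o) = 2*o²)
Z(W) = 16 (Z(W) = (-4)² = 16)
-20*V(4, 1) + (L(11) + Z(-9)) = -20*(-⅖) + (2*11² + 16) = 8 + (2*121 + 16) = 8 + (242 + 16) = 8 + 258 = 266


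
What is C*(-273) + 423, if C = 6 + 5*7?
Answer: -10770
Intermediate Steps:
C = 41 (C = 6 + 35 = 41)
C*(-273) + 423 = 41*(-273) + 423 = -11193 + 423 = -10770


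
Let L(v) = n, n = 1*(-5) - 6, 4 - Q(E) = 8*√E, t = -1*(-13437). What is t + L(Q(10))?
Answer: 13426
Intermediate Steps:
t = 13437
Q(E) = 4 - 8*√E
n = -11 (n = -5 - 6 = -11)
L(v) = -11
t + L(Q(10)) = 13437 - 11 = 13426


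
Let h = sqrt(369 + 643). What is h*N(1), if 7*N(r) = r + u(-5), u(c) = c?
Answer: -8*sqrt(253)/7 ≈ -18.178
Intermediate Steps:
h = 2*sqrt(253) (h = sqrt(1012) = 2*sqrt(253) ≈ 31.812)
N(r) = -5/7 + r/7 (N(r) = (r - 5)/7 = (-5 + r)/7 = -5/7 + r/7)
h*N(1) = (2*sqrt(253))*(-5/7 + (1/7)*1) = (2*sqrt(253))*(-5/7 + 1/7) = (2*sqrt(253))*(-4/7) = -8*sqrt(253)/7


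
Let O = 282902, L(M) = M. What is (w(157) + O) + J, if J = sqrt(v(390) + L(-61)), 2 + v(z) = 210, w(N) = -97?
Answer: 282805 + 7*sqrt(3) ≈ 2.8282e+5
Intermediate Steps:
v(z) = 208 (v(z) = -2 + 210 = 208)
J = 7*sqrt(3) (J = sqrt(208 - 61) = sqrt(147) = 7*sqrt(3) ≈ 12.124)
(w(157) + O) + J = (-97 + 282902) + 7*sqrt(3) = 282805 + 7*sqrt(3)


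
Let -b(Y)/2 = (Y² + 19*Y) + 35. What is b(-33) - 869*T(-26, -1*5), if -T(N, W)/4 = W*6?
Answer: -105274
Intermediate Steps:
T(N, W) = -24*W (T(N, W) = -4*W*6 = -24*W)
b(Y) = -70 - 38*Y - 2*Y² (b(Y) = -2*((Y² + 19*Y) + 35) = -2*(35 + Y² + 19*Y) = -70 - 38*Y - 2*Y²)
b(-33) - 869*T(-26, -1*5) = (-70 - 38*(-33) - 2*(-33)²) - (-20856)*(-1*5) = (-70 + 1254 - 2*1089) - (-20856)*(-5) = (-70 + 1254 - 2178) - 869*120 = -994 - 104280 = -105274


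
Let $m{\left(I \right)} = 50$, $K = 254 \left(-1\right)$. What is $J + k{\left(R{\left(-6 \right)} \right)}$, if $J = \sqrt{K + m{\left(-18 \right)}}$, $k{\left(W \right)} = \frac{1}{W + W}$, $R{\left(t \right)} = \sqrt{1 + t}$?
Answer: $\frac{i \left(- \sqrt{5} + 20 \sqrt{51}\right)}{10} \approx 14.059 i$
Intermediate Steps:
$K = -254$
$k{\left(W \right)} = \frac{1}{2 W}$
$J = 2 i \sqrt{51}$ ($J = \sqrt{-254 + 50} = \sqrt{-204} = 2 i \sqrt{51} \approx 14.283 i$)
$J + k{\left(R{\left(-6 \right)} \right)} = 2 i \sqrt{51} + \frac{1}{2 \sqrt{1 - 6}} = 2 i \sqrt{51} + \frac{1}{2 \sqrt{-5}} = 2 i \sqrt{51} + \frac{1}{2 i \sqrt{5}} = 2 i \sqrt{51} + \frac{\left(- \frac{1}{5}\right) i \sqrt{5}}{2} = 2 i \sqrt{51} - \frac{i \sqrt{5}}{10}$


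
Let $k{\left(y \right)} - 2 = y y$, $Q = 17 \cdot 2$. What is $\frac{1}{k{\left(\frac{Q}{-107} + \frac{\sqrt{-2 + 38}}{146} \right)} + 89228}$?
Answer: $\frac{61011721}{5444080534751} \approx 1.1207 \cdot 10^{-5}$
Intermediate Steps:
$Q = 34$
$k{\left(y \right)} = 2 + y^{2}$ ($k{\left(y \right)} = 2 + y y = 2 + y^{2}$)
$\frac{1}{k{\left(\frac{Q}{-107} + \frac{\sqrt{-2 + 38}}{146} \right)} + 89228} = \frac{1}{\left(2 + \left(\frac{34}{-107} + \frac{\sqrt{-2 + 38}}{146}\right)^{2}\right) + 89228} = \frac{1}{\left(2 + \left(34 \left(- \frac{1}{107}\right) + \sqrt{36} \cdot \frac{1}{146}\right)^{2}\right) + 89228} = \frac{1}{\left(2 + \left(- \frac{34}{107} + 6 \cdot \frac{1}{146}\right)^{2}\right) + 89228} = \frac{1}{\left(2 + \left(- \frac{34}{107} + \frac{3}{73}\right)^{2}\right) + 89228} = \frac{1}{\left(2 + \left(- \frac{2161}{7811}\right)^{2}\right) + 89228} = \frac{1}{\left(2 + \frac{4669921}{61011721}\right) + 89228} = \frac{1}{\frac{126693363}{61011721} + 89228} = \frac{1}{\frac{5444080534751}{61011721}} = \frac{61011721}{5444080534751}$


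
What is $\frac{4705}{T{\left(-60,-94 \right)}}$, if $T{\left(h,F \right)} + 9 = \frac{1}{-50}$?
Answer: $- \frac{235250}{451} \approx -521.62$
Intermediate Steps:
$T{\left(h,F \right)} = - \frac{451}{50}$ ($T{\left(h,F \right)} = -9 + \frac{1}{-50} = -9 - \frac{1}{50} = - \frac{451}{50}$)
$\frac{4705}{T{\left(-60,-94 \right)}} = \frac{4705}{- \frac{451}{50}} = 4705 \left(- \frac{50}{451}\right) = - \frac{235250}{451}$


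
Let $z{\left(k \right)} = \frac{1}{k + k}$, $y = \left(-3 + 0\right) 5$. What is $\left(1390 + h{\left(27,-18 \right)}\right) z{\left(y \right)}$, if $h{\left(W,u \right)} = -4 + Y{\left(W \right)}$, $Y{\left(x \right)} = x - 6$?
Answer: $- \frac{469}{10} \approx -46.9$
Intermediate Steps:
$y = -15$ ($y = \left(-3\right) 5 = -15$)
$z{\left(k \right)} = \frac{1}{2 k}$
$Y{\left(x \right)} = -6 + x$ ($Y{\left(x \right)} = x - 6 = -6 + x$)
$h{\left(W,u \right)} = -10 + W$ ($h{\left(W,u \right)} = -4 + \left(-6 + W\right) = -10 + W$)
$\left(1390 + h{\left(27,-18 \right)}\right) z{\left(y \right)} = \left(1390 + \left(-10 + 27\right)\right) \frac{1}{2 \left(-15\right)} = \left(1390 + 17\right) \frac{1}{2} \left(- \frac{1}{15}\right) = 1407 \left(- \frac{1}{30}\right) = - \frac{469}{10}$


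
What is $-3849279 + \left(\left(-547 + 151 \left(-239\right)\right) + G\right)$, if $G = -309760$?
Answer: $-4195675$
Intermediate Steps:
$-3849279 + \left(\left(-547 + 151 \left(-239\right)\right) + G\right) = -3849279 + \left(\left(-547 + 151 \left(-239\right)\right) - 309760\right) = -3849279 - 346396 = -4195675$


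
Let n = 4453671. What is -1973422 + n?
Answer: 2480249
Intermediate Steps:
-1973422 + n = -1973422 + 4453671 = 2480249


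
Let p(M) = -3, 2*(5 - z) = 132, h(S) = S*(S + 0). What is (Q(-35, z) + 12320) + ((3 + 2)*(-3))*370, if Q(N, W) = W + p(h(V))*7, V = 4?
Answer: 6688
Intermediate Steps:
h(S) = S**2 (h(S) = S*S = S**2)
z = -61 (z = 5 - 1/2*132 = 5 - 66 = -61)
Q(N, W) = -21 + W (Q(N, W) = W - 3*7 = W - 21 = -21 + W)
(Q(-35, z) + 12320) + ((3 + 2)*(-3))*370 = ((-21 - 61) + 12320) + ((3 + 2)*(-3))*370 = (-82 + 12320) + (5*(-3))*370 = 12238 - 15*370 = 12238 - 5550 = 6688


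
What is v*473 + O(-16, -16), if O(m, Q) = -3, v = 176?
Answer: 83245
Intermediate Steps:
v*473 + O(-16, -16) = 176*473 - 3 = 83248 - 3 = 83245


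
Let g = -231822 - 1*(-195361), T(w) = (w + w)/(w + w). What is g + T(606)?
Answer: -36460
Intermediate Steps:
T(w) = 1 (T(w) = (2*w)/((2*w)) = (2*w)*(1/(2*w)) = 1)
g = -36461 (g = -231822 + 195361 = -36461)
g + T(606) = -36461 + 1 = -36460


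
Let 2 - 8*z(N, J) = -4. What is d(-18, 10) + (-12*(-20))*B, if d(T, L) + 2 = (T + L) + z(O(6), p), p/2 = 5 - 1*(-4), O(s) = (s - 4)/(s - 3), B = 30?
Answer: 28763/4 ≈ 7190.8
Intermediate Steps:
O(s) = (-4 + s)/(-3 + s)
p = 18 (p = 2*(5 - 1*(-4)) = 2*(5 + 4) = 2*9 = 18)
z(N, J) = ¾ (z(N, J) = ¼ - ⅛*(-4) = ¼ + ½ = ¾)
d(T, L) = -5/4 + L + T (d(T, L) = -2 + ((T + L) + ¾) = -2 + ((L + T) + ¾) = -2 + (¾ + L + T) = -5/4 + L + T)
d(-18, 10) + (-12*(-20))*B = (-5/4 + 10 - 18) - 12*(-20)*30 = -37/4 + 240*30 = -37/4 + 7200 = 28763/4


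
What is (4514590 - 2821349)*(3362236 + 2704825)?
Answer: 10272996434701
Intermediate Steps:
(4514590 - 2821349)*(3362236 + 2704825) = 1693241*6067061 = 10272996434701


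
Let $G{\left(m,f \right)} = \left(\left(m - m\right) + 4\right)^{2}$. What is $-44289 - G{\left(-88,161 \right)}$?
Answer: $-44305$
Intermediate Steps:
$G{\left(m,f \right)} = 16$ ($G{\left(m,f \right)} = \left(0 + 4\right)^{2} = 4^{2} = 16$)
$-44289 - G{\left(-88,161 \right)} = -44289 - 16 = -44305$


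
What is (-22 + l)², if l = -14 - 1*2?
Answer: 1444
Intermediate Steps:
l = -16 (l = -14 - 2 = -16)
(-22 + l)² = (-22 - 16)² = (-38)² = 1444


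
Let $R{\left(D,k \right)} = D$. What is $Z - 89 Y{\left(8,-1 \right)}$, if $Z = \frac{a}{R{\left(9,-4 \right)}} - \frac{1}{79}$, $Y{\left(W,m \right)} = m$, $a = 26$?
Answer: $\frac{65324}{711} \approx 91.876$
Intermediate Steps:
$Z = \frac{2045}{711}$ ($Z = \frac{26}{9} - \frac{1}{79} = \frac{2045}{711} \approx 2.8762$)
$Z - 89 Y{\left(8,-1 \right)} = \frac{2045}{711} - -89 = \frac{2045}{711} + 89 = \frac{65324}{711}$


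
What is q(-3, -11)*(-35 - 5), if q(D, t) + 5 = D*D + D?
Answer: -40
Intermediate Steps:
q(D, t) = -5 + D + D**2 (q(D, t) = -5 + (D*D + D) = -5 + (D**2 + D) = -5 + (D + D**2) = -5 + D + D**2)
q(-3, -11)*(-35 - 5) = (-5 - 3 + (-3)**2)*(-35 - 5) = (-5 - 3 + 9)*(-40) = 1*(-40) = -40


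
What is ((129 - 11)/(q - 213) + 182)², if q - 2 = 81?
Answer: 138556441/4225 ≈ 32794.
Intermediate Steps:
q = 83 (q = 2 + 81 = 83)
((129 - 11)/(q - 213) + 182)² = ((129 - 11)/(83 - 213) + 182)² = (118/(-130) + 182)² = (118*(-1/130) + 182)² = (-59/65 + 182)² = (11771/65)² = 138556441/4225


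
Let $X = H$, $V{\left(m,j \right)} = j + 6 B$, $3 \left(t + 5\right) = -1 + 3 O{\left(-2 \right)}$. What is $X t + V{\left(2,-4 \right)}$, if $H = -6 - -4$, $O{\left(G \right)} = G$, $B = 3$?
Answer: $\frac{86}{3} \approx 28.667$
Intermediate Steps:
$t = - \frac{22}{3}$ ($t = -5 + \frac{-1 + 3 \left(-2\right)}{3} = -5 + \frac{-1 - 6}{3} = -5 + \frac{1}{3} \left(-7\right) = -5 - \frac{7}{3} = - \frac{22}{3} \approx -7.3333$)
$V{\left(m,j \right)} = 18 + j$ ($V{\left(m,j \right)} = j + 6 \cdot 3 = j + 18 = 18 + j$)
$H = -2$ ($H = -6 + 4 = -2$)
$X = -2$
$X t + V{\left(2,-4 \right)} = \left(-2\right) \left(- \frac{22}{3}\right) + \left(18 - 4\right) = \frac{44}{3} + 14 = \frac{86}{3}$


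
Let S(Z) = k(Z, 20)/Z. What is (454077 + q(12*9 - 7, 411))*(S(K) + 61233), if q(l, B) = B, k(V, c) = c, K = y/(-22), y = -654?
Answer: 3033466672856/109 ≈ 2.7830e+10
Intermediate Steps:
K = 327/11 (K = -654/(-22) = -654*(-1/22) = 327/11 ≈ 29.727)
S(Z) = 20/Z
(454077 + q(12*9 - 7, 411))*(S(K) + 61233) = (454077 + 411)*(20/(327/11) + 61233) = 454488*(20*(11/327) + 61233) = 454488*(220/327 + 61233) = 454488*(20023411/327) = 3033466672856/109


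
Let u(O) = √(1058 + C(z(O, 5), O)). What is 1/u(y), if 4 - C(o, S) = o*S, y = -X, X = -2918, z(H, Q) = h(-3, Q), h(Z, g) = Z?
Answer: √2454/4908 ≈ 0.010093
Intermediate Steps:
z(H, Q) = -3
y = 2918 (y = -1*(-2918) = 2918)
C(o, S) = 4 - S*o (C(o, S) = 4 - o*S = 4 - S*o)
u(O) = √(1062 + 3*O) (u(O) = √(1058 + (4 - 1*O*(-3))) = √(1058 + (4 + 3*O)) = √(1062 + 3*O))
1/u(y) = 1/(√(1062 + 3*2918)) = 1/(√(1062 + 8754)) = 1/(√9816) = 1/(2*√2454) = √2454/4908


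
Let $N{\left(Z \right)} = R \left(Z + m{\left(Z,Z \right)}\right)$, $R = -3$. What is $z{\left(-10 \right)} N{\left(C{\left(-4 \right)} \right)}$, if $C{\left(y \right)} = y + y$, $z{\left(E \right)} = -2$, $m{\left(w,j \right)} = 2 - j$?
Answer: $12$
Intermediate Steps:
$C{\left(y \right)} = 2 y$
$N{\left(Z \right)} = -6$ ($N{\left(Z \right)} = - 3 \left(Z - \left(-2 + Z\right)\right) = \left(-3\right) 2 = -6$)
$z{\left(-10 \right)} N{\left(C{\left(-4 \right)} \right)} = \left(-2\right) \left(-6\right) = 12$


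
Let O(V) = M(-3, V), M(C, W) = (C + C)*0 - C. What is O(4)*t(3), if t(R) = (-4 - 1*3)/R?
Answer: -7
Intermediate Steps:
t(R) = -7/R (t(R) = (-4 - 3)/R = -7/R)
M(C, W) = -C (M(C, W) = (2*C)*0 - C = 0 - C = -C)
O(V) = 3 (O(V) = -1*(-3) = 3)
O(4)*t(3) = 3*(-7/3) = -7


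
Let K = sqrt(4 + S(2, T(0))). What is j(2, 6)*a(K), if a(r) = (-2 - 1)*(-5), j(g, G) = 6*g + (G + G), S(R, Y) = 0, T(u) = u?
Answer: 360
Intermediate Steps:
j(g, G) = 2*G + 6*g (j(g, G) = 6*g + 2*G = 2*G + 6*g)
K = 2 (K = sqrt(4 + 0) = sqrt(4) = 2)
a(r) = 15 (a(r) = -3*(-5) = 15)
j(2, 6)*a(K) = (2*6 + 6*2)*15 = (12 + 12)*15 = 24*15 = 360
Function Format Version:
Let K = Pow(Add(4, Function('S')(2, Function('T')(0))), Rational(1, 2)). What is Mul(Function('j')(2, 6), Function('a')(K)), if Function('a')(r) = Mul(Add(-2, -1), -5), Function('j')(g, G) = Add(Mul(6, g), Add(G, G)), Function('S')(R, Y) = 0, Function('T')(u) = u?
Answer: 360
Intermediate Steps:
Function('j')(g, G) = Add(Mul(2, G), Mul(6, g)) (Function('j')(g, G) = Add(Mul(6, g), Mul(2, G)) = Add(Mul(2, G), Mul(6, g)))
K = 2 (K = Pow(Add(4, 0), Rational(1, 2)) = Pow(4, Rational(1, 2)) = 2)
Function('a')(r) = 15 (Function('a')(r) = Mul(-3, -5) = 15)
Mul(Function('j')(2, 6), Function('a')(K)) = Mul(Add(Mul(2, 6), Mul(6, 2)), 15) = Mul(Add(12, 12), 15) = Mul(24, 15) = 360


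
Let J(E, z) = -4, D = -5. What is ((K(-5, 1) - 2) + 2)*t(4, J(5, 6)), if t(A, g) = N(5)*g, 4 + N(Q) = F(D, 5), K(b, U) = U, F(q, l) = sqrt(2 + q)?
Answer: 16 - 4*I*sqrt(3) ≈ 16.0 - 6.9282*I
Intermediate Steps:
N(Q) = -4 + I*sqrt(3) (N(Q) = -4 + sqrt(2 - 5) = -4 + sqrt(-3) = -4 + I*sqrt(3))
t(A, g) = g*(-4 + I*sqrt(3)) (t(A, g) = (-4 + I*sqrt(3))*g = g*(-4 + I*sqrt(3)))
((K(-5, 1) - 2) + 2)*t(4, J(5, 6)) = ((1 - 2) + 2)*(-4*(-4 + I*sqrt(3))) = (-1 + 2)*(16 - 4*I*sqrt(3)) = 1*(16 - 4*I*sqrt(3)) = 16 - 4*I*sqrt(3)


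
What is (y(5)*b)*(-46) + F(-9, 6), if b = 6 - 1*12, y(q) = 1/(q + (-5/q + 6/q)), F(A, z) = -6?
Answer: 612/13 ≈ 47.077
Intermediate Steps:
y(q) = 1/(q + 1/q)
b = -6 (b = 6 - 12 = -6)
(y(5)*b)*(-46) + F(-9, 6) = ((5/(1 + 5**2))*(-6))*(-46) - 6 = ((5/(1 + 25))*(-6))*(-46) - 6 = ((5/26)*(-6))*(-46) - 6 = -15/13*(-46) - 6 = 690/13 - 6 = 612/13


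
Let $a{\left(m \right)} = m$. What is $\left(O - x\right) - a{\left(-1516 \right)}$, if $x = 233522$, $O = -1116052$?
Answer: $-1348058$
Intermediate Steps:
$\left(O - x\right) - a{\left(-1516 \right)} = \left(-1116052 - 233522\right) - -1516 = \left(-1116052 - 233522\right) + 1516 = -1349574 + 1516 = -1348058$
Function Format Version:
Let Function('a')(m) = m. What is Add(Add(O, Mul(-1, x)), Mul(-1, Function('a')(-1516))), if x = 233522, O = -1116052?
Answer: -1348058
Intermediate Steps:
Add(Add(O, Mul(-1, x)), Mul(-1, Function('a')(-1516))) = Add(Add(-1116052, Mul(-1, 233522)), Mul(-1, -1516)) = Add(Add(-1116052, -233522), 1516) = Add(-1349574, 1516) = -1348058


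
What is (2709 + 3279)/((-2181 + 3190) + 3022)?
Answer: 5988/4031 ≈ 1.4855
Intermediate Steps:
(2709 + 3279)/((-2181 + 3190) + 3022) = 5988/(1009 + 3022) = 5988/4031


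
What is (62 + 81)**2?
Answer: 20449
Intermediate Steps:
(62 + 81)**2 = 143**2 = 20449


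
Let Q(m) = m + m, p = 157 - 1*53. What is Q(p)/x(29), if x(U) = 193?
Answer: 208/193 ≈ 1.0777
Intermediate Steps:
p = 104 (p = 157 - 53 = 104)
Q(m) = 2*m
Q(p)/x(29) = (2*104)/193 = 208*(1/193) = 208/193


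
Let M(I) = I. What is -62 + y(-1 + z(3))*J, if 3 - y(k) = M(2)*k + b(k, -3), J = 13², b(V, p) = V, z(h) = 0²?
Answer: 952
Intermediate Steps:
z(h) = 0
J = 169
y(k) = 3 - 3*k (y(k) = 3 - (2*k + k) = 3 - 3*k)
-62 + y(-1 + z(3))*J = -62 + (3 - 3*(-1 + 0))*169 = -62 + (3 - 3*(-1))*169 = -62 + (3 + 3)*169 = -62 + 6*169 = -62 + 1014 = 952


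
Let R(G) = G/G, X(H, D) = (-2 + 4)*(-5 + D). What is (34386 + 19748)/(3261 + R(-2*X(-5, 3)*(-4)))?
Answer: 27067/1631 ≈ 16.595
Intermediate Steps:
X(H, D) = -10 + 2*D (X(H, D) = 2*(-5 + D) = -10 + 2*D)
R(G) = 1
(34386 + 19748)/(3261 + R(-2*X(-5, 3)*(-4))) = (34386 + 19748)/(3261 + 1) = 54134/3262 = 54134*(1/3262) = 27067/1631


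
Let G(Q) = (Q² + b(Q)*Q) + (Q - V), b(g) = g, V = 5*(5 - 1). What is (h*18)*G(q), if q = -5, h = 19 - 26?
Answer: -3150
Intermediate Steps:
V = 20 (V = 5*4 = 20)
h = -7
G(Q) = -20 + Q + 2*Q² (G(Q) = (Q² + Q*Q) + (Q - 1*20) = (Q² + Q²) + (Q - 20) = 2*Q² + (-20 + Q) = -20 + Q + 2*Q²)
(h*18)*G(q) = (-7*18)*(-20 - 5 + 2*(-5)²) = -126*(-20 - 5 + 2*25) = -126*(-20 - 5 + 50) = -126*25 = -3150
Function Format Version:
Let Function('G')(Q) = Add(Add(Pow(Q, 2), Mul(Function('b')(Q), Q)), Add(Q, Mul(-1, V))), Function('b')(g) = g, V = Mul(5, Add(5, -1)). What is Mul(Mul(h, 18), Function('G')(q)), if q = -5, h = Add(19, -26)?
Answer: -3150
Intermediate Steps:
V = 20 (V = Mul(5, 4) = 20)
h = -7
Function('G')(Q) = Add(-20, Q, Mul(2, Pow(Q, 2))) (Function('G')(Q) = Add(Add(Pow(Q, 2), Mul(Q, Q)), Add(Q, Mul(-1, 20))) = Add(Add(Pow(Q, 2), Pow(Q, 2)), Add(Q, -20)) = Add(Mul(2, Pow(Q, 2)), Add(-20, Q)) = Add(-20, Q, Mul(2, Pow(Q, 2))))
Mul(Mul(h, 18), Function('G')(q)) = Mul(Mul(-7, 18), Add(-20, -5, Mul(2, Pow(-5, 2)))) = Mul(-126, Add(-20, -5, Mul(2, 25))) = Mul(-126, Add(-20, -5, 50)) = Mul(-126, 25) = -3150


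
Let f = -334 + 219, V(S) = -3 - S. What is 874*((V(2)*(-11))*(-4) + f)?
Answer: -292790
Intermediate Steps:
f = -115
874*((V(2)*(-11))*(-4) + f) = 874*(((-3 - 1*2)*(-11))*(-4) - 115) = 874*(((-3 - 2)*(-11))*(-4) - 115) = 874*(-5*(-11)*(-4) - 115) = 874*(55*(-4) - 115) = 874*(-220 - 115) = 874*(-335) = -292790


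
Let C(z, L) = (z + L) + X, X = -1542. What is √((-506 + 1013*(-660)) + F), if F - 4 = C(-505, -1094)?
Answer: I*√672223 ≈ 819.89*I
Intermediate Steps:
C(z, L) = -1542 + L + z (C(z, L) = (z + L) - 1542 = (L + z) - 1542 = -1542 + L + z)
F = -3137 (F = 4 + (-1542 - 1094 - 505) = 4 - 3141 = -3137)
√((-506 + 1013*(-660)) + F) = √((-506 + 1013*(-660)) - 3137) = √((-506 - 668580) - 3137) = √(-669086 - 3137) = √(-672223) = I*√672223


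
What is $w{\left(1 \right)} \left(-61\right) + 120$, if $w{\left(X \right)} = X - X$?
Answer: $120$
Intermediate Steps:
$w{\left(X \right)} = 0$
$w{\left(1 \right)} \left(-61\right) + 120 = 0 \left(-61\right) + 120 = 0 + 120 = 120$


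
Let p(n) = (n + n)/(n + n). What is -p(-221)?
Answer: -1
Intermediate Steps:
p(n) = 1 (p(n) = (2*n)/((2*n)) = (2*n)*(1/(2*n)) = 1)
-p(-221) = -1*1 = -1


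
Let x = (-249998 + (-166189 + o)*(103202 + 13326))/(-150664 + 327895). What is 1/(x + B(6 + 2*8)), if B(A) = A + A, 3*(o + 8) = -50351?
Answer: -531693/63944468878 ≈ -8.3149e-6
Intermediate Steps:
o = -50375/3 (o = -8 + (1/3)*(-50351) = -8 - 50351/3 = -50375/3 ≈ -16792.)
B(A) = 2*A
x = -63967863370/531693 (x = (-249998 + (-166189 - 50375/3)*(103202 + 13326))/(-150664 + 327895) = (-249998 - 548942/3*116528)/177231 = (-249998 - 63967113376/3)*(1/177231) = -63967863370/3*1/177231 = -63967863370/531693 ≈ -1.2031e+5)
1/(x + B(6 + 2*8)) = 1/(-63967863370/531693 + 2*(6 + 2*8)) = 1/(-63967863370/531693 + 2*(6 + 16)) = 1/(-63967863370/531693 + 2*22) = 1/(-63967863370/531693 + 44) = 1/(-63944468878/531693) = -531693/63944468878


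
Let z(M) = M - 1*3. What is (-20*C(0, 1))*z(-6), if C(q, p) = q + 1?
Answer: 180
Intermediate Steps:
z(M) = -3 + M (z(M) = M - 3 = -3 + M)
C(q, p) = 1 + q
(-20*C(0, 1))*z(-6) = (-20*(1 + 0))*(-3 - 6) = -20*1*(-9) = -20*(-9) = 180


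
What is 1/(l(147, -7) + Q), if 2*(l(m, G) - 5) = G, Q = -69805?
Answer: -2/139607 ≈ -1.4326e-5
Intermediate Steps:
l(m, G) = 5 + G/2
1/(l(147, -7) + Q) = 1/((5 + (½)*(-7)) - 69805) = 1/((5 - 7/2) - 69805) = 1/(3/2 - 69805) = 1/(-139607/2) = -2/139607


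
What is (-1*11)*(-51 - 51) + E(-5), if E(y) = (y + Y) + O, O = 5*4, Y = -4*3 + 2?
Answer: 1127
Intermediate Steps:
Y = -10 (Y = -12 + 2 = -10)
O = 20
E(y) = 10 + y (E(y) = (y - 10) + 20 = (-10 + y) + 20 = 10 + y)
(-1*11)*(-51 - 51) + E(-5) = (-1*11)*(-51 - 51) + (10 - 5) = -11*(-102) + 5 = 1122 + 5 = 1127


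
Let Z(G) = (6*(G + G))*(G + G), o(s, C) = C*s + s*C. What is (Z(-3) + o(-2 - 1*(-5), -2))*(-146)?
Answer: -29784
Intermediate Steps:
o(s, C) = 2*C*s (o(s, C) = C*s + C*s = 2*C*s)
Z(G) = 24*G**2 (Z(G) = (6*(2*G))*(2*G) = (12*G)*(2*G) = 24*G**2)
(Z(-3) + o(-2 - 1*(-5), -2))*(-146) = (24*(-3)**2 + 2*(-2)*(-2 - 1*(-5)))*(-146) = (24*9 + 2*(-2)*(-2 + 5))*(-146) = (216 + 2*(-2)*3)*(-146) = (216 - 12)*(-146) = 204*(-146) = -29784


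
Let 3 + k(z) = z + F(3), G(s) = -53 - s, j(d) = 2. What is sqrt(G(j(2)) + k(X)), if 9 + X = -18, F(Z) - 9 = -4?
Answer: 4*I*sqrt(5) ≈ 8.9443*I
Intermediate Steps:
F(Z) = 5 (F(Z) = 9 - 4 = 5)
X = -27 (X = -9 - 18 = -27)
k(z) = 2 + z (k(z) = -3 + (z + 5) = -3 + (5 + z) = 2 + z)
sqrt(G(j(2)) + k(X)) = sqrt((-53 - 1*2) + (2 - 27)) = sqrt((-53 - 2) - 25) = sqrt(-55 - 25) = sqrt(-80) = 4*I*sqrt(5)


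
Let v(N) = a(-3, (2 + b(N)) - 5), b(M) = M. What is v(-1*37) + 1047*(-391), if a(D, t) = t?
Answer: -409417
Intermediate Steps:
v(N) = -3 + N (v(N) = (2 + N) - 5 = -3 + N)
v(-1*37) + 1047*(-391) = (-3 - 1*37) + 1047*(-391) = (-3 - 37) - 409377 = -40 - 409377 = -409417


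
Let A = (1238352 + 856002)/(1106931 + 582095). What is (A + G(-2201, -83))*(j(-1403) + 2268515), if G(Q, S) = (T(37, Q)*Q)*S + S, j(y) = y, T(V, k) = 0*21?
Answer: -156538193643024/844513 ≈ -1.8536e+8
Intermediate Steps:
T(V, k) = 0
A = 1047177/844513 (A = 2094354/1689026 = 2094354*(1/1689026) = 1047177/844513 ≈ 1.2400)
G(Q, S) = S (G(Q, S) = (0*Q)*S + S = 0*S + S = 0 + S = S)
(A + G(-2201, -83))*(j(-1403) + 2268515) = (1047177/844513 - 83)*(-1403 + 2268515) = -69047402/844513*2267112 = -156538193643024/844513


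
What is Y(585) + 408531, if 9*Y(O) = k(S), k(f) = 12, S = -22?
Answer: 1225597/3 ≈ 4.0853e+5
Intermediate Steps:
Y(O) = 4/3 (Y(O) = (1/9)*12 = 4/3)
Y(585) + 408531 = 4/3 + 408531 = 1225597/3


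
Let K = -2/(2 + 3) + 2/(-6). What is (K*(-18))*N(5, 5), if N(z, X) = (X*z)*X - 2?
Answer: 8118/5 ≈ 1623.6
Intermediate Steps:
K = -11/15 (K = -2/5 + 2*(-⅙) = -2*⅕ - ⅓ = -⅖ - ⅓ = -11/15 ≈ -0.73333)
N(z, X) = -2 + z*X² (N(z, X) = z*X² - 2 = -2 + z*X²)
(K*(-18))*N(5, 5) = (-11/15*(-18))*(-2 + 5*5²) = 66*(-2 + 5*25)/5 = 66*(-2 + 125)/5 = (66/5)*123 = 8118/5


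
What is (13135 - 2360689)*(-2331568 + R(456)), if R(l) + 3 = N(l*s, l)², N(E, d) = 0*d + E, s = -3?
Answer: 1080219930438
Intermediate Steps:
N(E, d) = E (N(E, d) = 0 + E = E)
R(l) = -3 + 9*l² (R(l) = -3 + (l*(-3))² = -3 + (-3*l)² = -3 + 9*l²)
(13135 - 2360689)*(-2331568 + R(456)) = (13135 - 2360689)*(-2331568 + (-3 + 9*456²)) = -2347554*(-2331568 + (-3 + 9*207936)) = -2347554*(-2331568 + (-3 + 1871424)) = -2347554*(-2331568 + 1871421) = -2347554*(-460147) = 1080219930438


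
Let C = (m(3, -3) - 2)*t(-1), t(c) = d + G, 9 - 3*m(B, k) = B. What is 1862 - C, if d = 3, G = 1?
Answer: 1862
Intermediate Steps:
m(B, k) = 3 - B/3
t(c) = 4 (t(c) = 3 + 1 = 4)
C = 0 (C = ((3 - ⅓*3) - 2)*4 = ((3 - 1) - 2)*4 = (2 - 2)*4 = 0*4 = 0)
1862 - C = 1862 - 1*0 = 1862 + 0 = 1862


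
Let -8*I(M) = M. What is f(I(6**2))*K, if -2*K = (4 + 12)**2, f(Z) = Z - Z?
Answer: 0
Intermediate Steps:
I(M) = -M/8
f(Z) = 0
K = -128 (K = -(4 + 12)**2/2 = -1/2*16**2 = -1/2*256 = -128)
f(I(6**2))*K = 0*(-128) = 0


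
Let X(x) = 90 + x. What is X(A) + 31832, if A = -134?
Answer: 31788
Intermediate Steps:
X(A) + 31832 = (90 - 134) + 31832 = -44 + 31832 = 31788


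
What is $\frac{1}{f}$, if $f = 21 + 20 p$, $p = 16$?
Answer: $\frac{1}{341} \approx 0.0029326$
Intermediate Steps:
$f = 341$ ($f = 21 + 20 \cdot 16 = 21 + 320 = 341$)
$\frac{1}{f} = \frac{1}{341}$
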